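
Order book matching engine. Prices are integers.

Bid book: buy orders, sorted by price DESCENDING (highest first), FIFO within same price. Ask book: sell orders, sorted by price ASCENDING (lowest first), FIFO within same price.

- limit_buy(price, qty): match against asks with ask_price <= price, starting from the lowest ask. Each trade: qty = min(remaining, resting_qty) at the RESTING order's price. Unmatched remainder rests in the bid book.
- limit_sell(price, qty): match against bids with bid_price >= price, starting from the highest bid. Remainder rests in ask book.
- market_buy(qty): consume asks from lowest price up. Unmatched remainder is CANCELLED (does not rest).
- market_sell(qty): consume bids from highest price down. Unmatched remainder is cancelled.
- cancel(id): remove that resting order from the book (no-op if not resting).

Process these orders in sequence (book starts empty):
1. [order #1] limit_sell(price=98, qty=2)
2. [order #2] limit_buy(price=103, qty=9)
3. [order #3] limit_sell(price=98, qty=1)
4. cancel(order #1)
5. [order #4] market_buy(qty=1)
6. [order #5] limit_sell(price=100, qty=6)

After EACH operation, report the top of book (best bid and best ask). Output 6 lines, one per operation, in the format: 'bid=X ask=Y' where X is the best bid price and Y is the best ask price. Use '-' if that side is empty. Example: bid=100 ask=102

Answer: bid=- ask=98
bid=103 ask=-
bid=103 ask=-
bid=103 ask=-
bid=103 ask=-
bid=- ask=-

Derivation:
After op 1 [order #1] limit_sell(price=98, qty=2): fills=none; bids=[-] asks=[#1:2@98]
After op 2 [order #2] limit_buy(price=103, qty=9): fills=#2x#1:2@98; bids=[#2:7@103] asks=[-]
After op 3 [order #3] limit_sell(price=98, qty=1): fills=#2x#3:1@103; bids=[#2:6@103] asks=[-]
After op 4 cancel(order #1): fills=none; bids=[#2:6@103] asks=[-]
After op 5 [order #4] market_buy(qty=1): fills=none; bids=[#2:6@103] asks=[-]
After op 6 [order #5] limit_sell(price=100, qty=6): fills=#2x#5:6@103; bids=[-] asks=[-]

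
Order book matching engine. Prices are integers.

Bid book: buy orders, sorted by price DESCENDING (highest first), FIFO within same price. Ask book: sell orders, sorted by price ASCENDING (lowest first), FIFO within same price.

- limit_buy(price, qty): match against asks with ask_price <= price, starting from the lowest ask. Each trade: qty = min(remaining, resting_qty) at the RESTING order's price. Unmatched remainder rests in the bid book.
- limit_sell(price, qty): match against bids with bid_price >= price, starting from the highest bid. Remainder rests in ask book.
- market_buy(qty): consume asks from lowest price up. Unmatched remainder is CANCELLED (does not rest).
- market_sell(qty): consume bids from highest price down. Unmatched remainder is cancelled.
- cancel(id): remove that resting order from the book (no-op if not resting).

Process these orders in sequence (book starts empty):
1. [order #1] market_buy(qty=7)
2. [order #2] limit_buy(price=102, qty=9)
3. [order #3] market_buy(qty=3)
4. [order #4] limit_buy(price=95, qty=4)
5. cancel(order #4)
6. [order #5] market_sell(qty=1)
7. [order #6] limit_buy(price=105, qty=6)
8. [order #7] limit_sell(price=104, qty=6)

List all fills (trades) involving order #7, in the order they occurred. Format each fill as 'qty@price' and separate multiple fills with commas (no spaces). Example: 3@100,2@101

Answer: 6@105

Derivation:
After op 1 [order #1] market_buy(qty=7): fills=none; bids=[-] asks=[-]
After op 2 [order #2] limit_buy(price=102, qty=9): fills=none; bids=[#2:9@102] asks=[-]
After op 3 [order #3] market_buy(qty=3): fills=none; bids=[#2:9@102] asks=[-]
After op 4 [order #4] limit_buy(price=95, qty=4): fills=none; bids=[#2:9@102 #4:4@95] asks=[-]
After op 5 cancel(order #4): fills=none; bids=[#2:9@102] asks=[-]
After op 6 [order #5] market_sell(qty=1): fills=#2x#5:1@102; bids=[#2:8@102] asks=[-]
After op 7 [order #6] limit_buy(price=105, qty=6): fills=none; bids=[#6:6@105 #2:8@102] asks=[-]
After op 8 [order #7] limit_sell(price=104, qty=6): fills=#6x#7:6@105; bids=[#2:8@102] asks=[-]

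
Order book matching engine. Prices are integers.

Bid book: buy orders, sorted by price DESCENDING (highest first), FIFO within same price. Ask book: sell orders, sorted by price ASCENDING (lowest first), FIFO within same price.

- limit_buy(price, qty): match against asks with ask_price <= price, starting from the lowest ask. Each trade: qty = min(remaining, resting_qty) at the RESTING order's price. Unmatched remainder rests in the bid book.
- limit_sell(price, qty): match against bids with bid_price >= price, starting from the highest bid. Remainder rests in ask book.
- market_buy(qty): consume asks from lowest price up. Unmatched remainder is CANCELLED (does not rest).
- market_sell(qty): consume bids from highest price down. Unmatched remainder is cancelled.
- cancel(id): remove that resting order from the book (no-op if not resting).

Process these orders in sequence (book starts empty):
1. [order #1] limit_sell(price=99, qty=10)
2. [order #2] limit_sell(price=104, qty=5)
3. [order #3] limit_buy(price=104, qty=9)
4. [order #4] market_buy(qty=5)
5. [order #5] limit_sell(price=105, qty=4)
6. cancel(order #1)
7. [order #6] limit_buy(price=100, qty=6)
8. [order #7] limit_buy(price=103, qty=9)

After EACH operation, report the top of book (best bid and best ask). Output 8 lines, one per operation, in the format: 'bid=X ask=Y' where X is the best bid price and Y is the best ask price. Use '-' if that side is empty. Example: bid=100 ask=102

Answer: bid=- ask=99
bid=- ask=99
bid=- ask=99
bid=- ask=104
bid=- ask=104
bid=- ask=104
bid=100 ask=104
bid=103 ask=104

Derivation:
After op 1 [order #1] limit_sell(price=99, qty=10): fills=none; bids=[-] asks=[#1:10@99]
After op 2 [order #2] limit_sell(price=104, qty=5): fills=none; bids=[-] asks=[#1:10@99 #2:5@104]
After op 3 [order #3] limit_buy(price=104, qty=9): fills=#3x#1:9@99; bids=[-] asks=[#1:1@99 #2:5@104]
After op 4 [order #4] market_buy(qty=5): fills=#4x#1:1@99 #4x#2:4@104; bids=[-] asks=[#2:1@104]
After op 5 [order #5] limit_sell(price=105, qty=4): fills=none; bids=[-] asks=[#2:1@104 #5:4@105]
After op 6 cancel(order #1): fills=none; bids=[-] asks=[#2:1@104 #5:4@105]
After op 7 [order #6] limit_buy(price=100, qty=6): fills=none; bids=[#6:6@100] asks=[#2:1@104 #5:4@105]
After op 8 [order #7] limit_buy(price=103, qty=9): fills=none; bids=[#7:9@103 #6:6@100] asks=[#2:1@104 #5:4@105]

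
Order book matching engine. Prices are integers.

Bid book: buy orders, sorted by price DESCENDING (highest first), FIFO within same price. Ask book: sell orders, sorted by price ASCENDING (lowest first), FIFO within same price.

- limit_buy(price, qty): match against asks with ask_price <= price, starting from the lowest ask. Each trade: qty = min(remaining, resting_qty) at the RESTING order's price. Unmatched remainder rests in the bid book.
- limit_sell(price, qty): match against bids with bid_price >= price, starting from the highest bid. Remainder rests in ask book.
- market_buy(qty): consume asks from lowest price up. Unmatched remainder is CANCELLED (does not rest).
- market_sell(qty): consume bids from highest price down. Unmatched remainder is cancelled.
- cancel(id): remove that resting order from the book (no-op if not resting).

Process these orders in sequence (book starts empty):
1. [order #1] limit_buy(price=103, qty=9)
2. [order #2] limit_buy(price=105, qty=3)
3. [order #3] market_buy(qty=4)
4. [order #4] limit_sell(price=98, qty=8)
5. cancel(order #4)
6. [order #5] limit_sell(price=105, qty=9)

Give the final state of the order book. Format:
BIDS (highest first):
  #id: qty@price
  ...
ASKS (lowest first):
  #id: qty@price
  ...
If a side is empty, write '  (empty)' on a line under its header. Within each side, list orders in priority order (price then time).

After op 1 [order #1] limit_buy(price=103, qty=9): fills=none; bids=[#1:9@103] asks=[-]
After op 2 [order #2] limit_buy(price=105, qty=3): fills=none; bids=[#2:3@105 #1:9@103] asks=[-]
After op 3 [order #3] market_buy(qty=4): fills=none; bids=[#2:3@105 #1:9@103] asks=[-]
After op 4 [order #4] limit_sell(price=98, qty=8): fills=#2x#4:3@105 #1x#4:5@103; bids=[#1:4@103] asks=[-]
After op 5 cancel(order #4): fills=none; bids=[#1:4@103] asks=[-]
After op 6 [order #5] limit_sell(price=105, qty=9): fills=none; bids=[#1:4@103] asks=[#5:9@105]

Answer: BIDS (highest first):
  #1: 4@103
ASKS (lowest first):
  #5: 9@105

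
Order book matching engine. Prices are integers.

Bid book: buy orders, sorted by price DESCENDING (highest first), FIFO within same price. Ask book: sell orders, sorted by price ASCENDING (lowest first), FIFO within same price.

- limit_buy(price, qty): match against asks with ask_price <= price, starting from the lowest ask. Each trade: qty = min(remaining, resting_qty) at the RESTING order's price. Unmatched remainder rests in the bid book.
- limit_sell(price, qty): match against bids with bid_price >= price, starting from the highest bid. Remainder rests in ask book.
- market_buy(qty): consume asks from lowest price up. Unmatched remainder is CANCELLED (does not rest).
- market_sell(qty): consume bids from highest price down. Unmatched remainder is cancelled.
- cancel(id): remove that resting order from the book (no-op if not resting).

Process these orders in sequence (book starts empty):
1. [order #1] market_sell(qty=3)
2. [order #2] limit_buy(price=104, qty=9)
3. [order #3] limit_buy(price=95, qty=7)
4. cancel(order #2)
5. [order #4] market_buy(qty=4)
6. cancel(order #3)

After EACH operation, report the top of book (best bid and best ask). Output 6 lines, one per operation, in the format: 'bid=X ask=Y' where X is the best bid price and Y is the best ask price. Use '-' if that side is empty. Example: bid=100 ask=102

After op 1 [order #1] market_sell(qty=3): fills=none; bids=[-] asks=[-]
After op 2 [order #2] limit_buy(price=104, qty=9): fills=none; bids=[#2:9@104] asks=[-]
After op 3 [order #3] limit_buy(price=95, qty=7): fills=none; bids=[#2:9@104 #3:7@95] asks=[-]
After op 4 cancel(order #2): fills=none; bids=[#3:7@95] asks=[-]
After op 5 [order #4] market_buy(qty=4): fills=none; bids=[#3:7@95] asks=[-]
After op 6 cancel(order #3): fills=none; bids=[-] asks=[-]

Answer: bid=- ask=-
bid=104 ask=-
bid=104 ask=-
bid=95 ask=-
bid=95 ask=-
bid=- ask=-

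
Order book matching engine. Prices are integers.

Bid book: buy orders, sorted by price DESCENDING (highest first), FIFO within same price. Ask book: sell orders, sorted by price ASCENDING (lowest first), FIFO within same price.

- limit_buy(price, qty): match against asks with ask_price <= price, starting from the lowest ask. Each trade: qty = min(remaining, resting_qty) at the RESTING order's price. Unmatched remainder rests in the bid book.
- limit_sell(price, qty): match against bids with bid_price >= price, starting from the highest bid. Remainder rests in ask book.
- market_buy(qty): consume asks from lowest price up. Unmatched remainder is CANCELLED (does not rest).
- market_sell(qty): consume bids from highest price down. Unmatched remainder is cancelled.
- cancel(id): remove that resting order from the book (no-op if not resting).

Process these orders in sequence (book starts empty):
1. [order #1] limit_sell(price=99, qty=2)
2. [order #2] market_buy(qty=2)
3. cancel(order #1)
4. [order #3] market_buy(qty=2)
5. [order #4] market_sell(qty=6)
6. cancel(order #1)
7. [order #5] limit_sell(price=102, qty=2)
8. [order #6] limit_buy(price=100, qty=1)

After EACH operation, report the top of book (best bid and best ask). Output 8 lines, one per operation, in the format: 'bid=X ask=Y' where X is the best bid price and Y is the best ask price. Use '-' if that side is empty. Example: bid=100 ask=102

After op 1 [order #1] limit_sell(price=99, qty=2): fills=none; bids=[-] asks=[#1:2@99]
After op 2 [order #2] market_buy(qty=2): fills=#2x#1:2@99; bids=[-] asks=[-]
After op 3 cancel(order #1): fills=none; bids=[-] asks=[-]
After op 4 [order #3] market_buy(qty=2): fills=none; bids=[-] asks=[-]
After op 5 [order #4] market_sell(qty=6): fills=none; bids=[-] asks=[-]
After op 6 cancel(order #1): fills=none; bids=[-] asks=[-]
After op 7 [order #5] limit_sell(price=102, qty=2): fills=none; bids=[-] asks=[#5:2@102]
After op 8 [order #6] limit_buy(price=100, qty=1): fills=none; bids=[#6:1@100] asks=[#5:2@102]

Answer: bid=- ask=99
bid=- ask=-
bid=- ask=-
bid=- ask=-
bid=- ask=-
bid=- ask=-
bid=- ask=102
bid=100 ask=102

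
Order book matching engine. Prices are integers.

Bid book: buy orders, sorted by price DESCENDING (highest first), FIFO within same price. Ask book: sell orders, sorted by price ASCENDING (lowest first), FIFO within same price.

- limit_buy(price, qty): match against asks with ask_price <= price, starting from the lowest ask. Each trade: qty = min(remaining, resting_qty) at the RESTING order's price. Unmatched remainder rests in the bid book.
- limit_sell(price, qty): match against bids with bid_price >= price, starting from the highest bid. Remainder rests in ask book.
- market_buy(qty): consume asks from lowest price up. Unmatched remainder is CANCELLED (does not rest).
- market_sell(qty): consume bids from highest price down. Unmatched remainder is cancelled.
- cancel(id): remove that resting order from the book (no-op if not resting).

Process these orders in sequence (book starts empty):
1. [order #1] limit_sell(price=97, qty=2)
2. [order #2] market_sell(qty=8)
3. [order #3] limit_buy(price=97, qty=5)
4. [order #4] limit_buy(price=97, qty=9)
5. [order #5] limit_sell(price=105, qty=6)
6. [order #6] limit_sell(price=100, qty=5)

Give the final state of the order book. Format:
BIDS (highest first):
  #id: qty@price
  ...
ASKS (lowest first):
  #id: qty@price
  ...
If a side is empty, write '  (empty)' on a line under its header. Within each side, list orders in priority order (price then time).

After op 1 [order #1] limit_sell(price=97, qty=2): fills=none; bids=[-] asks=[#1:2@97]
After op 2 [order #2] market_sell(qty=8): fills=none; bids=[-] asks=[#1:2@97]
After op 3 [order #3] limit_buy(price=97, qty=5): fills=#3x#1:2@97; bids=[#3:3@97] asks=[-]
After op 4 [order #4] limit_buy(price=97, qty=9): fills=none; bids=[#3:3@97 #4:9@97] asks=[-]
After op 5 [order #5] limit_sell(price=105, qty=6): fills=none; bids=[#3:3@97 #4:9@97] asks=[#5:6@105]
After op 6 [order #6] limit_sell(price=100, qty=5): fills=none; bids=[#3:3@97 #4:9@97] asks=[#6:5@100 #5:6@105]

Answer: BIDS (highest first):
  #3: 3@97
  #4: 9@97
ASKS (lowest first):
  #6: 5@100
  #5: 6@105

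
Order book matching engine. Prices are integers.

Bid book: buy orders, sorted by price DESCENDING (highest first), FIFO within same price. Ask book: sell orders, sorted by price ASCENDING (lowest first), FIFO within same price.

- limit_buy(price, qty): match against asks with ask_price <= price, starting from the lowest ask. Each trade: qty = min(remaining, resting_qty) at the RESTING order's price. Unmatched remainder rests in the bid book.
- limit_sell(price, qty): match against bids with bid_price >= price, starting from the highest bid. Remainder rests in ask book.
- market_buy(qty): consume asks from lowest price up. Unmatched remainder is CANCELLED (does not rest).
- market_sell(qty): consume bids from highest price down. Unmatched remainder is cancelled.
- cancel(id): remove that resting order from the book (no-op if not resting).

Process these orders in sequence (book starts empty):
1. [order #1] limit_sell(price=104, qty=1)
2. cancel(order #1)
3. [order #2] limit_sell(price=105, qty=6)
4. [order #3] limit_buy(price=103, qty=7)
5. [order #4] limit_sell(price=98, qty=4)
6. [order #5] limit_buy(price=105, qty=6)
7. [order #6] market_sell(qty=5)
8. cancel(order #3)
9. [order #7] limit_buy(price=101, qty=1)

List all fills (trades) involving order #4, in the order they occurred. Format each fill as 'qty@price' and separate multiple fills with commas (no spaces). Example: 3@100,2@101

Answer: 4@103

Derivation:
After op 1 [order #1] limit_sell(price=104, qty=1): fills=none; bids=[-] asks=[#1:1@104]
After op 2 cancel(order #1): fills=none; bids=[-] asks=[-]
After op 3 [order #2] limit_sell(price=105, qty=6): fills=none; bids=[-] asks=[#2:6@105]
After op 4 [order #3] limit_buy(price=103, qty=7): fills=none; bids=[#3:7@103] asks=[#2:6@105]
After op 5 [order #4] limit_sell(price=98, qty=4): fills=#3x#4:4@103; bids=[#3:3@103] asks=[#2:6@105]
After op 6 [order #5] limit_buy(price=105, qty=6): fills=#5x#2:6@105; bids=[#3:3@103] asks=[-]
After op 7 [order #6] market_sell(qty=5): fills=#3x#6:3@103; bids=[-] asks=[-]
After op 8 cancel(order #3): fills=none; bids=[-] asks=[-]
After op 9 [order #7] limit_buy(price=101, qty=1): fills=none; bids=[#7:1@101] asks=[-]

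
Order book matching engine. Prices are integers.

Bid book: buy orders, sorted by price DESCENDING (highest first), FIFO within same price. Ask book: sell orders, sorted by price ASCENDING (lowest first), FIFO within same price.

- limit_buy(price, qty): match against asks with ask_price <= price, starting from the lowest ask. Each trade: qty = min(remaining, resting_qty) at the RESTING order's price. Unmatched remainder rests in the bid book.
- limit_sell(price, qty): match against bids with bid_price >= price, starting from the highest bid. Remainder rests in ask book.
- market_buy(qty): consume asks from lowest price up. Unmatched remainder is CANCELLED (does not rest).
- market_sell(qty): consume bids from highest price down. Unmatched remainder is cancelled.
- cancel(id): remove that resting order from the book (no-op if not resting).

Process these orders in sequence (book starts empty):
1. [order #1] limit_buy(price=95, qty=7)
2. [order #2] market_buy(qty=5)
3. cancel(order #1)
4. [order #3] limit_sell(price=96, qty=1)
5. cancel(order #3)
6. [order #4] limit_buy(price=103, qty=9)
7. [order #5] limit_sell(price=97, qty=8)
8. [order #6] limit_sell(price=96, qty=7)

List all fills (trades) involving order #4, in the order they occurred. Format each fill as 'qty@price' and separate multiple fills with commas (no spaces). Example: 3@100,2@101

After op 1 [order #1] limit_buy(price=95, qty=7): fills=none; bids=[#1:7@95] asks=[-]
After op 2 [order #2] market_buy(qty=5): fills=none; bids=[#1:7@95] asks=[-]
After op 3 cancel(order #1): fills=none; bids=[-] asks=[-]
After op 4 [order #3] limit_sell(price=96, qty=1): fills=none; bids=[-] asks=[#3:1@96]
After op 5 cancel(order #3): fills=none; bids=[-] asks=[-]
After op 6 [order #4] limit_buy(price=103, qty=9): fills=none; bids=[#4:9@103] asks=[-]
After op 7 [order #5] limit_sell(price=97, qty=8): fills=#4x#5:8@103; bids=[#4:1@103] asks=[-]
After op 8 [order #6] limit_sell(price=96, qty=7): fills=#4x#6:1@103; bids=[-] asks=[#6:6@96]

Answer: 8@103,1@103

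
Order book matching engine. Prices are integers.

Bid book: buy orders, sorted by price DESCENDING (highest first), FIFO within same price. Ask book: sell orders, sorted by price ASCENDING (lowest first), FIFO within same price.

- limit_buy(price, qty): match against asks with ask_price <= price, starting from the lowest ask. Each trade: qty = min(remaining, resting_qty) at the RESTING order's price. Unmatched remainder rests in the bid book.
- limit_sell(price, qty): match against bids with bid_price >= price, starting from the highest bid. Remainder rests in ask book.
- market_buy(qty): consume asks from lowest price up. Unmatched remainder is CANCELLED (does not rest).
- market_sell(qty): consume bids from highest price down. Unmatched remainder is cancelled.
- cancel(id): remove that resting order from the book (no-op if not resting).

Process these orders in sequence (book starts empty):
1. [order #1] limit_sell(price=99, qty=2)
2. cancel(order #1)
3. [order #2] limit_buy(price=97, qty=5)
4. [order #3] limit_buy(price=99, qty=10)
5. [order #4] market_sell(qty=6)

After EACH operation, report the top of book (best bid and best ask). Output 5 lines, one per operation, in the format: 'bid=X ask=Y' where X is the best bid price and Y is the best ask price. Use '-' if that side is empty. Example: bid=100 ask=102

After op 1 [order #1] limit_sell(price=99, qty=2): fills=none; bids=[-] asks=[#1:2@99]
After op 2 cancel(order #1): fills=none; bids=[-] asks=[-]
After op 3 [order #2] limit_buy(price=97, qty=5): fills=none; bids=[#2:5@97] asks=[-]
After op 4 [order #3] limit_buy(price=99, qty=10): fills=none; bids=[#3:10@99 #2:5@97] asks=[-]
After op 5 [order #4] market_sell(qty=6): fills=#3x#4:6@99; bids=[#3:4@99 #2:5@97] asks=[-]

Answer: bid=- ask=99
bid=- ask=-
bid=97 ask=-
bid=99 ask=-
bid=99 ask=-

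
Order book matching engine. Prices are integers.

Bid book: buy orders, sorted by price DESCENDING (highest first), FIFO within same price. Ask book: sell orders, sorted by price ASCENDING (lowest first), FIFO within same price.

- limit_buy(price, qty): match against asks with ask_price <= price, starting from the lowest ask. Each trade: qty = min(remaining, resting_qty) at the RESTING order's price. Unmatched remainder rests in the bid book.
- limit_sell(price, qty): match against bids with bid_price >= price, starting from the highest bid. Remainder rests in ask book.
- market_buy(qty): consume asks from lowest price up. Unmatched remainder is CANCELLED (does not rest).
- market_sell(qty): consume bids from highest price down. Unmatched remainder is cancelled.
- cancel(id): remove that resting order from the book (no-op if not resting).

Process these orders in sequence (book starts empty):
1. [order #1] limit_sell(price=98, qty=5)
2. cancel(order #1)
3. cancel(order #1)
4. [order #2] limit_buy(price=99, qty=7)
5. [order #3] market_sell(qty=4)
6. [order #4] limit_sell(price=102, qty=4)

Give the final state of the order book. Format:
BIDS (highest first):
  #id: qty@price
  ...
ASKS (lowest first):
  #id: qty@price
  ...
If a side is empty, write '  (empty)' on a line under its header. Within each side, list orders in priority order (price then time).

Answer: BIDS (highest first):
  #2: 3@99
ASKS (lowest first):
  #4: 4@102

Derivation:
After op 1 [order #1] limit_sell(price=98, qty=5): fills=none; bids=[-] asks=[#1:5@98]
After op 2 cancel(order #1): fills=none; bids=[-] asks=[-]
After op 3 cancel(order #1): fills=none; bids=[-] asks=[-]
After op 4 [order #2] limit_buy(price=99, qty=7): fills=none; bids=[#2:7@99] asks=[-]
After op 5 [order #3] market_sell(qty=4): fills=#2x#3:4@99; bids=[#2:3@99] asks=[-]
After op 6 [order #4] limit_sell(price=102, qty=4): fills=none; bids=[#2:3@99] asks=[#4:4@102]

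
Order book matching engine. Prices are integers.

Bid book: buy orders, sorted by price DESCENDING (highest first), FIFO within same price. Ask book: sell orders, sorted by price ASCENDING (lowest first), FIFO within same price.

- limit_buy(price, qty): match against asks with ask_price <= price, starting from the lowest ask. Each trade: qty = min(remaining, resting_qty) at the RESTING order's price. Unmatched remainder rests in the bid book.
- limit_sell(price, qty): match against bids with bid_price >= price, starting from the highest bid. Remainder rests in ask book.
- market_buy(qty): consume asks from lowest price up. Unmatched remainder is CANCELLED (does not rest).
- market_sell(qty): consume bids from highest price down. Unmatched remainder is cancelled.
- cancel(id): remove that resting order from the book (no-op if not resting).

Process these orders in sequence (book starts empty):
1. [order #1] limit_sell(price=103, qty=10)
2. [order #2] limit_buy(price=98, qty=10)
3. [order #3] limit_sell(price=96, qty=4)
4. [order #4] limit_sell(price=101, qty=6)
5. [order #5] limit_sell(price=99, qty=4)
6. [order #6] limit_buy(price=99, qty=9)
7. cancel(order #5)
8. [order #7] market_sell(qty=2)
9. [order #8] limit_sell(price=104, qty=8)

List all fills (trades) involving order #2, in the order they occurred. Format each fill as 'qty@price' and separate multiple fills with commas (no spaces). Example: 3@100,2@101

After op 1 [order #1] limit_sell(price=103, qty=10): fills=none; bids=[-] asks=[#1:10@103]
After op 2 [order #2] limit_buy(price=98, qty=10): fills=none; bids=[#2:10@98] asks=[#1:10@103]
After op 3 [order #3] limit_sell(price=96, qty=4): fills=#2x#3:4@98; bids=[#2:6@98] asks=[#1:10@103]
After op 4 [order #4] limit_sell(price=101, qty=6): fills=none; bids=[#2:6@98] asks=[#4:6@101 #1:10@103]
After op 5 [order #5] limit_sell(price=99, qty=4): fills=none; bids=[#2:6@98] asks=[#5:4@99 #4:6@101 #1:10@103]
After op 6 [order #6] limit_buy(price=99, qty=9): fills=#6x#5:4@99; bids=[#6:5@99 #2:6@98] asks=[#4:6@101 #1:10@103]
After op 7 cancel(order #5): fills=none; bids=[#6:5@99 #2:6@98] asks=[#4:6@101 #1:10@103]
After op 8 [order #7] market_sell(qty=2): fills=#6x#7:2@99; bids=[#6:3@99 #2:6@98] asks=[#4:6@101 #1:10@103]
After op 9 [order #8] limit_sell(price=104, qty=8): fills=none; bids=[#6:3@99 #2:6@98] asks=[#4:6@101 #1:10@103 #8:8@104]

Answer: 4@98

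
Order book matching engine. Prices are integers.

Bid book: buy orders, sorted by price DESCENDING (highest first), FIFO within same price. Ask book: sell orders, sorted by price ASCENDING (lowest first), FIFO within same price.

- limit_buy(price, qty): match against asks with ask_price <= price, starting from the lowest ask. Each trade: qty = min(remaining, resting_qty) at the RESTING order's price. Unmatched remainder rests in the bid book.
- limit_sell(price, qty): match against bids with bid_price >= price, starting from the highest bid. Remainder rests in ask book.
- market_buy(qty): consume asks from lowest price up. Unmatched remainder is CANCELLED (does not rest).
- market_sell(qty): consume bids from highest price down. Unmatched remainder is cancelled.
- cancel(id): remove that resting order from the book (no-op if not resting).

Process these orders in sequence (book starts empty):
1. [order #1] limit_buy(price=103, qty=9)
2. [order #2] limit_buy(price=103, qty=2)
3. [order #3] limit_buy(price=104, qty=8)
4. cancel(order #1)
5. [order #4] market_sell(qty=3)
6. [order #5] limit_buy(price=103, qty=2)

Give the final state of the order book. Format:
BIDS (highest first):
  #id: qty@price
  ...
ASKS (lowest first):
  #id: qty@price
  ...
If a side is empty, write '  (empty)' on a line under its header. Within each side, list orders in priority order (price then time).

Answer: BIDS (highest first):
  #3: 5@104
  #2: 2@103
  #5: 2@103
ASKS (lowest first):
  (empty)

Derivation:
After op 1 [order #1] limit_buy(price=103, qty=9): fills=none; bids=[#1:9@103] asks=[-]
After op 2 [order #2] limit_buy(price=103, qty=2): fills=none; bids=[#1:9@103 #2:2@103] asks=[-]
After op 3 [order #3] limit_buy(price=104, qty=8): fills=none; bids=[#3:8@104 #1:9@103 #2:2@103] asks=[-]
After op 4 cancel(order #1): fills=none; bids=[#3:8@104 #2:2@103] asks=[-]
After op 5 [order #4] market_sell(qty=3): fills=#3x#4:3@104; bids=[#3:5@104 #2:2@103] asks=[-]
After op 6 [order #5] limit_buy(price=103, qty=2): fills=none; bids=[#3:5@104 #2:2@103 #5:2@103] asks=[-]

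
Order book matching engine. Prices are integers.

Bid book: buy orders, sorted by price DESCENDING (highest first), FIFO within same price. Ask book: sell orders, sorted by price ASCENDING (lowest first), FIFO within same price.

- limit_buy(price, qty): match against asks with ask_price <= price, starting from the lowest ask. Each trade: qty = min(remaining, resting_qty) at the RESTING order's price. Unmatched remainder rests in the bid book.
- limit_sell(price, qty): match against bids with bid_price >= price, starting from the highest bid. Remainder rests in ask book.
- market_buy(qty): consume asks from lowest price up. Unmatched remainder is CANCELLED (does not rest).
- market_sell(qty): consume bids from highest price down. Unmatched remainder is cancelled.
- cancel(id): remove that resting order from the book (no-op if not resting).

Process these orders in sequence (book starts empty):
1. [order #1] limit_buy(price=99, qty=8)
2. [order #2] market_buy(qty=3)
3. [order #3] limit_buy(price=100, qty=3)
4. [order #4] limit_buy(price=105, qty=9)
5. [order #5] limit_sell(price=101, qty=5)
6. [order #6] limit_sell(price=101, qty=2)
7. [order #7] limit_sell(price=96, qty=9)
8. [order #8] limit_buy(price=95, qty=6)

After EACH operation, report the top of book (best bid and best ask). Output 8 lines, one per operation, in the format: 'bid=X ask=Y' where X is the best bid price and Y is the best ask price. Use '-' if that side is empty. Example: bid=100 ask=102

Answer: bid=99 ask=-
bid=99 ask=-
bid=100 ask=-
bid=105 ask=-
bid=105 ask=-
bid=105 ask=-
bid=99 ask=-
bid=99 ask=-

Derivation:
After op 1 [order #1] limit_buy(price=99, qty=8): fills=none; bids=[#1:8@99] asks=[-]
After op 2 [order #2] market_buy(qty=3): fills=none; bids=[#1:8@99] asks=[-]
After op 3 [order #3] limit_buy(price=100, qty=3): fills=none; bids=[#3:3@100 #1:8@99] asks=[-]
After op 4 [order #4] limit_buy(price=105, qty=9): fills=none; bids=[#4:9@105 #3:3@100 #1:8@99] asks=[-]
After op 5 [order #5] limit_sell(price=101, qty=5): fills=#4x#5:5@105; bids=[#4:4@105 #3:3@100 #1:8@99] asks=[-]
After op 6 [order #6] limit_sell(price=101, qty=2): fills=#4x#6:2@105; bids=[#4:2@105 #3:3@100 #1:8@99] asks=[-]
After op 7 [order #7] limit_sell(price=96, qty=9): fills=#4x#7:2@105 #3x#7:3@100 #1x#7:4@99; bids=[#1:4@99] asks=[-]
After op 8 [order #8] limit_buy(price=95, qty=6): fills=none; bids=[#1:4@99 #8:6@95] asks=[-]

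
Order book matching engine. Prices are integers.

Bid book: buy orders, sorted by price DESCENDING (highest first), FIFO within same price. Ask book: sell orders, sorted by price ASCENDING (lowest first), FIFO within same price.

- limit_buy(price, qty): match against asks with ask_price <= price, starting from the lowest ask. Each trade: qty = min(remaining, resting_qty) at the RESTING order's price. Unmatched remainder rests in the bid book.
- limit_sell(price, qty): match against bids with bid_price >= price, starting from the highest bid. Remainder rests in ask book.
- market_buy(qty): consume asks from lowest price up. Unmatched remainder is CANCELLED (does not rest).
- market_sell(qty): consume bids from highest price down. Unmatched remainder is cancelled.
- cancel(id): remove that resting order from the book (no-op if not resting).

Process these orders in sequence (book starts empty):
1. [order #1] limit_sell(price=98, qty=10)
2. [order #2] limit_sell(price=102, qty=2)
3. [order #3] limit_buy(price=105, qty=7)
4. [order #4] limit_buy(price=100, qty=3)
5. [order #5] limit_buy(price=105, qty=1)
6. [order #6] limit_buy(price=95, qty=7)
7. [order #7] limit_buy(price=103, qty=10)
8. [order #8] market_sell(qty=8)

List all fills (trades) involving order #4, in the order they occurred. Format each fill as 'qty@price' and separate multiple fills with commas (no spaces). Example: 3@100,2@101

Answer: 3@98

Derivation:
After op 1 [order #1] limit_sell(price=98, qty=10): fills=none; bids=[-] asks=[#1:10@98]
After op 2 [order #2] limit_sell(price=102, qty=2): fills=none; bids=[-] asks=[#1:10@98 #2:2@102]
After op 3 [order #3] limit_buy(price=105, qty=7): fills=#3x#1:7@98; bids=[-] asks=[#1:3@98 #2:2@102]
After op 4 [order #4] limit_buy(price=100, qty=3): fills=#4x#1:3@98; bids=[-] asks=[#2:2@102]
After op 5 [order #5] limit_buy(price=105, qty=1): fills=#5x#2:1@102; bids=[-] asks=[#2:1@102]
After op 6 [order #6] limit_buy(price=95, qty=7): fills=none; bids=[#6:7@95] asks=[#2:1@102]
After op 7 [order #7] limit_buy(price=103, qty=10): fills=#7x#2:1@102; bids=[#7:9@103 #6:7@95] asks=[-]
After op 8 [order #8] market_sell(qty=8): fills=#7x#8:8@103; bids=[#7:1@103 #6:7@95] asks=[-]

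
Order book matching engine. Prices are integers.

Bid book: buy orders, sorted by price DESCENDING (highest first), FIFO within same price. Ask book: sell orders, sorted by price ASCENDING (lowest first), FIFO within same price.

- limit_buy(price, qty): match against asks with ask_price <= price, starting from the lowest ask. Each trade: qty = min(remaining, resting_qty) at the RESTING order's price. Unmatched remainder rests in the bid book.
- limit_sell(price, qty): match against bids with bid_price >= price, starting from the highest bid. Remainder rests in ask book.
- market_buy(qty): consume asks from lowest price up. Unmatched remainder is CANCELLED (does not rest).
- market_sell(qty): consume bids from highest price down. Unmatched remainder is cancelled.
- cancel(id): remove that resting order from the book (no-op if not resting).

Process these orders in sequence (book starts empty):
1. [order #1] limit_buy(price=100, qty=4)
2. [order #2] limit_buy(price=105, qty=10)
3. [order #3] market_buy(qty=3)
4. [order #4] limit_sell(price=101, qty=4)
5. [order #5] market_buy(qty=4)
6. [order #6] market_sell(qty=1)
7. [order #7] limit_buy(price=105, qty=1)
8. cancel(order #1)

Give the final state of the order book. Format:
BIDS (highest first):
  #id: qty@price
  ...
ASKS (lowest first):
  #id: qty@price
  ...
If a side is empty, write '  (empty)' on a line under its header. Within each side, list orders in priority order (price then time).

Answer: BIDS (highest first):
  #2: 5@105
  #7: 1@105
ASKS (lowest first):
  (empty)

Derivation:
After op 1 [order #1] limit_buy(price=100, qty=4): fills=none; bids=[#1:4@100] asks=[-]
After op 2 [order #2] limit_buy(price=105, qty=10): fills=none; bids=[#2:10@105 #1:4@100] asks=[-]
After op 3 [order #3] market_buy(qty=3): fills=none; bids=[#2:10@105 #1:4@100] asks=[-]
After op 4 [order #4] limit_sell(price=101, qty=4): fills=#2x#4:4@105; bids=[#2:6@105 #1:4@100] asks=[-]
After op 5 [order #5] market_buy(qty=4): fills=none; bids=[#2:6@105 #1:4@100] asks=[-]
After op 6 [order #6] market_sell(qty=1): fills=#2x#6:1@105; bids=[#2:5@105 #1:4@100] asks=[-]
After op 7 [order #7] limit_buy(price=105, qty=1): fills=none; bids=[#2:5@105 #7:1@105 #1:4@100] asks=[-]
After op 8 cancel(order #1): fills=none; bids=[#2:5@105 #7:1@105] asks=[-]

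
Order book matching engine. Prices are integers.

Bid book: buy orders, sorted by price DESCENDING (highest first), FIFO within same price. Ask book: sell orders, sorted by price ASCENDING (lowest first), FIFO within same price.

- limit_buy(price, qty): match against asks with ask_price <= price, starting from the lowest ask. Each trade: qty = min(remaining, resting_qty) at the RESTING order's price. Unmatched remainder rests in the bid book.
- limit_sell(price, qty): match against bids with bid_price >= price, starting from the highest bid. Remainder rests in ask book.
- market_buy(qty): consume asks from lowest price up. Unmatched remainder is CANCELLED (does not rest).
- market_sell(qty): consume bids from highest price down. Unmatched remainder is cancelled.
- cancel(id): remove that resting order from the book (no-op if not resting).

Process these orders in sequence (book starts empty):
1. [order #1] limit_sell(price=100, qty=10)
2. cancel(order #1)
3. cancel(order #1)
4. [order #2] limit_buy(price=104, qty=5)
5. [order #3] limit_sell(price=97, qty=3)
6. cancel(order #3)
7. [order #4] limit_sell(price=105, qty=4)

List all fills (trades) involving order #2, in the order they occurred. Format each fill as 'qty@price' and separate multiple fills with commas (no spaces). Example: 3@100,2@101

After op 1 [order #1] limit_sell(price=100, qty=10): fills=none; bids=[-] asks=[#1:10@100]
After op 2 cancel(order #1): fills=none; bids=[-] asks=[-]
After op 3 cancel(order #1): fills=none; bids=[-] asks=[-]
After op 4 [order #2] limit_buy(price=104, qty=5): fills=none; bids=[#2:5@104] asks=[-]
After op 5 [order #3] limit_sell(price=97, qty=3): fills=#2x#3:3@104; bids=[#2:2@104] asks=[-]
After op 6 cancel(order #3): fills=none; bids=[#2:2@104] asks=[-]
After op 7 [order #4] limit_sell(price=105, qty=4): fills=none; bids=[#2:2@104] asks=[#4:4@105]

Answer: 3@104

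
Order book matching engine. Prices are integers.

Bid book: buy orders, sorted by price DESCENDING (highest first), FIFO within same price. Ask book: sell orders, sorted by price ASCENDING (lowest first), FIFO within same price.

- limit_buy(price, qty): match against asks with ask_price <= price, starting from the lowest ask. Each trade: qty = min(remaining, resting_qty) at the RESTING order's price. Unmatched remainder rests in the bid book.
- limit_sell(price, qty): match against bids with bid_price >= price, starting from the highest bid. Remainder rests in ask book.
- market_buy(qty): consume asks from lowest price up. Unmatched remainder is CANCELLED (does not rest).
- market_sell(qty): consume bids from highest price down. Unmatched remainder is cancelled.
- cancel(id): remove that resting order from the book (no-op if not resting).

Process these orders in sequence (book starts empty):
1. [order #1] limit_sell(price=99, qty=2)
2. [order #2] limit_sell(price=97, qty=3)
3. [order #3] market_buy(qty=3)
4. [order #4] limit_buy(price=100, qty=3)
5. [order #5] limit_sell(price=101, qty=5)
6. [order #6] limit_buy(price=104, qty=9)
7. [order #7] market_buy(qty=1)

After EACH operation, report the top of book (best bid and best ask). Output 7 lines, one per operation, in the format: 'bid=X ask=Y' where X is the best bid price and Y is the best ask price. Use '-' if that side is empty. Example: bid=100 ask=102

After op 1 [order #1] limit_sell(price=99, qty=2): fills=none; bids=[-] asks=[#1:2@99]
After op 2 [order #2] limit_sell(price=97, qty=3): fills=none; bids=[-] asks=[#2:3@97 #1:2@99]
After op 3 [order #3] market_buy(qty=3): fills=#3x#2:3@97; bids=[-] asks=[#1:2@99]
After op 4 [order #4] limit_buy(price=100, qty=3): fills=#4x#1:2@99; bids=[#4:1@100] asks=[-]
After op 5 [order #5] limit_sell(price=101, qty=5): fills=none; bids=[#4:1@100] asks=[#5:5@101]
After op 6 [order #6] limit_buy(price=104, qty=9): fills=#6x#5:5@101; bids=[#6:4@104 #4:1@100] asks=[-]
After op 7 [order #7] market_buy(qty=1): fills=none; bids=[#6:4@104 #4:1@100] asks=[-]

Answer: bid=- ask=99
bid=- ask=97
bid=- ask=99
bid=100 ask=-
bid=100 ask=101
bid=104 ask=-
bid=104 ask=-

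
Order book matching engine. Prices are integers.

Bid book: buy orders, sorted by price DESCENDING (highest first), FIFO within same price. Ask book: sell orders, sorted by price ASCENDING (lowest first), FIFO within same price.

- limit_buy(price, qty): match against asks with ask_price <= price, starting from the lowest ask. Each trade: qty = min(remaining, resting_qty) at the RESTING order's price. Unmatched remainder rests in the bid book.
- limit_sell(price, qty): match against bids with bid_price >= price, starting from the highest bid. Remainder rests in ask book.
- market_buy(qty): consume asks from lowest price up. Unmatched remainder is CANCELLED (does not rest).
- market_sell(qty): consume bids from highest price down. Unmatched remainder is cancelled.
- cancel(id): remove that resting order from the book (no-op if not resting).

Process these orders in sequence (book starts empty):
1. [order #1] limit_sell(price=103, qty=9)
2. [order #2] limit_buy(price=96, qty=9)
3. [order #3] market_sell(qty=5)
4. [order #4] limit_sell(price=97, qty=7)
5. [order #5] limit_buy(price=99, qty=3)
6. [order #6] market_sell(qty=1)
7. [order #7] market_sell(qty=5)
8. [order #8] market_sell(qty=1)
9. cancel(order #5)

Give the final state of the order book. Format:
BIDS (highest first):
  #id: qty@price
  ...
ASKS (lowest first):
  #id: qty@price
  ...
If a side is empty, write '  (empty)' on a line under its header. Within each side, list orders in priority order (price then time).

After op 1 [order #1] limit_sell(price=103, qty=9): fills=none; bids=[-] asks=[#1:9@103]
After op 2 [order #2] limit_buy(price=96, qty=9): fills=none; bids=[#2:9@96] asks=[#1:9@103]
After op 3 [order #3] market_sell(qty=5): fills=#2x#3:5@96; bids=[#2:4@96] asks=[#1:9@103]
After op 4 [order #4] limit_sell(price=97, qty=7): fills=none; bids=[#2:4@96] asks=[#4:7@97 #1:9@103]
After op 5 [order #5] limit_buy(price=99, qty=3): fills=#5x#4:3@97; bids=[#2:4@96] asks=[#4:4@97 #1:9@103]
After op 6 [order #6] market_sell(qty=1): fills=#2x#6:1@96; bids=[#2:3@96] asks=[#4:4@97 #1:9@103]
After op 7 [order #7] market_sell(qty=5): fills=#2x#7:3@96; bids=[-] asks=[#4:4@97 #1:9@103]
After op 8 [order #8] market_sell(qty=1): fills=none; bids=[-] asks=[#4:4@97 #1:9@103]
After op 9 cancel(order #5): fills=none; bids=[-] asks=[#4:4@97 #1:9@103]

Answer: BIDS (highest first):
  (empty)
ASKS (lowest first):
  #4: 4@97
  #1: 9@103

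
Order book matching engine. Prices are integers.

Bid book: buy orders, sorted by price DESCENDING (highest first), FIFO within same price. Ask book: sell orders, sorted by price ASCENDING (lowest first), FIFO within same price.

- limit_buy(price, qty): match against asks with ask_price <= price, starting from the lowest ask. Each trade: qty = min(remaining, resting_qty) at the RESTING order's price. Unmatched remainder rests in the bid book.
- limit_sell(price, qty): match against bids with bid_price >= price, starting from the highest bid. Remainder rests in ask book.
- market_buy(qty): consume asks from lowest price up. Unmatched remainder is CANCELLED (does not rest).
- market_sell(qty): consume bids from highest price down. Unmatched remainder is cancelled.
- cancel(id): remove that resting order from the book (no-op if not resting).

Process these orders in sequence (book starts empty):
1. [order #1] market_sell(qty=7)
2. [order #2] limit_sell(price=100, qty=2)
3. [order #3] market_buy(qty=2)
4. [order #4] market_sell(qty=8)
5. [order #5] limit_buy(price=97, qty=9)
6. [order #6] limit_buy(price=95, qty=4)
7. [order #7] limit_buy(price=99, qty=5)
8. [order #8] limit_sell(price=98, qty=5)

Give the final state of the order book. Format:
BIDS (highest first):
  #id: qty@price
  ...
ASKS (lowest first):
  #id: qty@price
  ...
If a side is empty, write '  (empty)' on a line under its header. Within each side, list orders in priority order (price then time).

After op 1 [order #1] market_sell(qty=7): fills=none; bids=[-] asks=[-]
After op 2 [order #2] limit_sell(price=100, qty=2): fills=none; bids=[-] asks=[#2:2@100]
After op 3 [order #3] market_buy(qty=2): fills=#3x#2:2@100; bids=[-] asks=[-]
After op 4 [order #4] market_sell(qty=8): fills=none; bids=[-] asks=[-]
After op 5 [order #5] limit_buy(price=97, qty=9): fills=none; bids=[#5:9@97] asks=[-]
After op 6 [order #6] limit_buy(price=95, qty=4): fills=none; bids=[#5:9@97 #6:4@95] asks=[-]
After op 7 [order #7] limit_buy(price=99, qty=5): fills=none; bids=[#7:5@99 #5:9@97 #6:4@95] asks=[-]
After op 8 [order #8] limit_sell(price=98, qty=5): fills=#7x#8:5@99; bids=[#5:9@97 #6:4@95] asks=[-]

Answer: BIDS (highest first):
  #5: 9@97
  #6: 4@95
ASKS (lowest first):
  (empty)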